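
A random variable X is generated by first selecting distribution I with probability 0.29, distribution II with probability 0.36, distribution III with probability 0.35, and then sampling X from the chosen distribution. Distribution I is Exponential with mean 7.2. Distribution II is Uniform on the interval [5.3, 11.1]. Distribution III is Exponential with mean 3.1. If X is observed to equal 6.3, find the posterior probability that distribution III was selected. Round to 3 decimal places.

0.158

Likelihoods f(6.3 | ·): I: 0.0578975; II: 0.172414; III: 0.0422707.
Posterior ∝ prior × likelihood. Numerator for III: 0.35·0.0422707 = 0.0147948.
Normalizing constant: 0.29·0.0578975 + 0.36·0.172414 + 0.35·0.0422707 = 0.093654.
P(III | observation) = 0.0147948 / 0.093654 = 0.157973.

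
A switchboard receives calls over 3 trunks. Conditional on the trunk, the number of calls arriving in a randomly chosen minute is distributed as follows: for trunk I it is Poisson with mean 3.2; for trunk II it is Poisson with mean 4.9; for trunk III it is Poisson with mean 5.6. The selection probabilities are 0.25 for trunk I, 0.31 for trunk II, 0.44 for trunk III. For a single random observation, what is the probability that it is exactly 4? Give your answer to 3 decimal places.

0.167

Conditional on each trunk, P(X = 4): I: 0.178093; II: 0.178867; III: 0.151528.
By total probability, P(X = 4) = 0.25·0.178093 + 0.31·0.178867 + 0.44·0.151528 = 0.166644.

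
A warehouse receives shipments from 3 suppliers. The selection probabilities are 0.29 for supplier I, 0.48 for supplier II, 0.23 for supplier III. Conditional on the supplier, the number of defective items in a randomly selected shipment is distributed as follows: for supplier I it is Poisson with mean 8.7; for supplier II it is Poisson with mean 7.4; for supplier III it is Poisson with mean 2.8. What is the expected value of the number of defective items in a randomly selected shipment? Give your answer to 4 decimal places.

6.7190

Component means — I: 8.7; II: 7.4; III: 2.8.
E[X] = 0.29·8.7 + 0.48·7.4 + 0.23·2.8 = 6.719.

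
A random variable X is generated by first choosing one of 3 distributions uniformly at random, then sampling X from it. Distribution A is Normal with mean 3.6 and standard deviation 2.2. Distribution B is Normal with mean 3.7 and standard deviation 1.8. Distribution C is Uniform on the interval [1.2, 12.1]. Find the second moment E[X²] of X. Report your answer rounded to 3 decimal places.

For each component E[X²] = Var + (mean)², giving A: 17.8; B: 16.93; C: 54.1233.
Overall E[X²] = 0.333333·17.8 + 0.333333·16.93 + 0.333333·54.1233 = 29.6178.

29.618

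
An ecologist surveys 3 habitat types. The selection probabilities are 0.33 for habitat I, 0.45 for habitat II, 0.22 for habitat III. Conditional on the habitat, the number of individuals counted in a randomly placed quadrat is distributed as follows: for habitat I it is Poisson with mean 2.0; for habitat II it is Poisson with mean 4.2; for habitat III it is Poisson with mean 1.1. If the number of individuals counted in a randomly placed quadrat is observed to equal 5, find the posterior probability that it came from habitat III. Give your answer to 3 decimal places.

0.011

Likelihoods P(X=5 | ·): I: 0.0360894; II: 0.163316; III: 0.00446744.
Posterior ∝ prior × likelihood. Numerator for III: 0.22·0.00446744 = 0.000982836.
Normalizing constant: 0.33·0.0360894 + 0.45·0.163316 + 0.22·0.00446744 = 0.0863845.
P(III | observation) = 0.000982836 / 0.0863845 = 0.0113775.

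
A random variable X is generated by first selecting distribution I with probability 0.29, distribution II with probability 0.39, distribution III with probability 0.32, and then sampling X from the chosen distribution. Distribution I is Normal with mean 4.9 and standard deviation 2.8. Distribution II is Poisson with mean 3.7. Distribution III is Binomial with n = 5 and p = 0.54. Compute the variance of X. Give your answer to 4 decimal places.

4.8509

Per component, I: μ=4.9, E[X²]=31.85; II: μ=3.7, E[X²]=17.39; III: μ=2.7, E[X²]=8.532.
E[X] = 0.29·4.9 + 0.39·3.7 + 0.32·2.7 = 3.728.
E[X²] = 0.29·31.85 + 0.39·17.39 + 0.32·8.532 = 18.7488.
Var(X) = E[X²] − (E[X])² = 18.7488 − 13.898 = 4.85086.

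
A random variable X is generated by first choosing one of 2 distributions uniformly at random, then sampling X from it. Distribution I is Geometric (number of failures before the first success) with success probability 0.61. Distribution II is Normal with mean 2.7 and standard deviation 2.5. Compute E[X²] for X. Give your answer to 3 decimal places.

For each component E[X²] = Var + (mean)², giving I: 1.45687; II: 13.54.
Overall E[X²] = 0.5·1.45687 + 0.5·13.54 = 7.49843.

7.498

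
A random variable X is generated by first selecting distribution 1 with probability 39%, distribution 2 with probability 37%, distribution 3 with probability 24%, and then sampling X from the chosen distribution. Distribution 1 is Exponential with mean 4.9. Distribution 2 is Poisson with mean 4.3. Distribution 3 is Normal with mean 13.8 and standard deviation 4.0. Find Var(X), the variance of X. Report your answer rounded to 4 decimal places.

30.2751

Per component, 1: μ=4.9, E[X²]=48.02; 2: μ=4.3, E[X²]=22.79; 3: μ=13.8, E[X²]=206.44.
E[X] = 0.39·4.9 + 0.37·4.3 + 0.24·13.8 = 6.814.
E[X²] = 0.39·48.02 + 0.37·22.79 + 0.24·206.44 = 76.7057.
Var(X) = E[X²] − (E[X])² = 76.7057 − 46.4306 = 30.2751.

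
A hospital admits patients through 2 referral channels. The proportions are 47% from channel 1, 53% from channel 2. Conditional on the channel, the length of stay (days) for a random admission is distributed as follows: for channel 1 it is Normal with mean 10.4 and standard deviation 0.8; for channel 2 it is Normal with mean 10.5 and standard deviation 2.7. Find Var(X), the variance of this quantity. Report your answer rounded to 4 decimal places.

Per component, 1: μ=10.4, E[X²]=108.8; 2: μ=10.5, E[X²]=117.54.
E[X] = 0.47·10.4 + 0.53·10.5 = 10.453.
E[X²] = 0.47·108.8 + 0.53·117.54 = 113.432.
Var(X) = E[X²] − (E[X])² = 113.432 − 109.265 = 4.16699.

4.1670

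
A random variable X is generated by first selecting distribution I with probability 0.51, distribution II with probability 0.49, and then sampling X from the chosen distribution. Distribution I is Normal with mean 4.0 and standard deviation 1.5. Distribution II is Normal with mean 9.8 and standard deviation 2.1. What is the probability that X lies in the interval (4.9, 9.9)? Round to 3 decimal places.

Conditional on each component, P(4.9 < X < 9.9): I: 0.274211; II: 0.509175.
By total probability, P(4.9 < X < 9.9) = 0.51·0.274211 + 0.49·0.509175 = 0.389343.

0.389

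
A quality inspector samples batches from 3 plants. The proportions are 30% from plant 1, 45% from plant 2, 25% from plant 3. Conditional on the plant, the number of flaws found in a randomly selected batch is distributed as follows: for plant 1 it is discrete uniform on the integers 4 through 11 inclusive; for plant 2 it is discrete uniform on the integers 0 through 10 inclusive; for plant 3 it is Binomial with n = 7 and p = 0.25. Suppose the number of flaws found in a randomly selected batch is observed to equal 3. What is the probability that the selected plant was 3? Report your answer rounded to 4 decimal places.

Likelihoods P(X=3 | ·): 1: 0; 2: 0.0909091; 3: 0.173035.
Posterior ∝ prior × likelihood. Numerator for 3: 0.25·0.173035 = 0.0432587.
Normalizing constant: 0.3·0 + 0.45·0.0909091 + 0.25·0.173035 = 0.0841678.
P(3 | observation) = 0.0432587 / 0.0841678 = 0.513958.

0.5140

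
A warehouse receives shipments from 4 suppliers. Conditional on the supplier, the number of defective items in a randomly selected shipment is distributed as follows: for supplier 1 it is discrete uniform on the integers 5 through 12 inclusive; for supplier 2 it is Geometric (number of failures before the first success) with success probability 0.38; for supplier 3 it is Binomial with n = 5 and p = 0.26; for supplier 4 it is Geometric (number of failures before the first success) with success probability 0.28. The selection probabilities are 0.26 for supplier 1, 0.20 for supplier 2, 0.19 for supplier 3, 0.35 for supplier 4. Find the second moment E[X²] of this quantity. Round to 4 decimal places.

For each component E[X²] = Var + (mean)², giving 1: 77.5; 2: 6.95568; 3: 2.652; 4: 15.7959.
Overall E[X²] = 0.26·77.5 + 0.2·6.95568 + 0.19·2.652 + 0.35·15.7959 = 27.5736.

27.5736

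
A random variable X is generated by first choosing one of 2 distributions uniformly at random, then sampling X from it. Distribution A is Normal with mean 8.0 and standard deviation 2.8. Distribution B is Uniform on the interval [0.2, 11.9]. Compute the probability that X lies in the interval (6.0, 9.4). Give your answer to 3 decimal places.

0.372

Conditional on each component, P(6.0 < X < 9.4): A: 0.453937; B: 0.290598.
By total probability, P(6.0 < X < 9.4) = 0.5·0.453937 + 0.5·0.290598 = 0.372268.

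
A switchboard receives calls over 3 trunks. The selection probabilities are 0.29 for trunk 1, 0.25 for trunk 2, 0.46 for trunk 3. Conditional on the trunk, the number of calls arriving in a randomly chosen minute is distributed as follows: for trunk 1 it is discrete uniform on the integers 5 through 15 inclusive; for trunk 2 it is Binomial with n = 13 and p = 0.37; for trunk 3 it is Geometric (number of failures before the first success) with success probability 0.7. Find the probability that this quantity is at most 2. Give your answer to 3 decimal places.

Conditional on each trunk, P(X ≤ 2): 1: 0; 2: 0.0875249; 3: 0.973.
By total probability, P(X ≤ 2) = 0.29·0 + 0.25·0.0875249 + 0.46·0.973 = 0.469461.

0.469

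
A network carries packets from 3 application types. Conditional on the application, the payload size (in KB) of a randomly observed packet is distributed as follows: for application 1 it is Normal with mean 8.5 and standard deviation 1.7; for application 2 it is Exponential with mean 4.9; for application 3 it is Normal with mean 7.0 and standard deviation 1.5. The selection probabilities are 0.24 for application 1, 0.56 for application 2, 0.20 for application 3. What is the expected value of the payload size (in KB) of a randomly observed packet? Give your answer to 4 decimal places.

Component means — 1: 8.5; 2: 4.9; 3: 7.
E[X] = 0.24·8.5 + 0.56·4.9 + 0.2·7 = 6.184.

6.1840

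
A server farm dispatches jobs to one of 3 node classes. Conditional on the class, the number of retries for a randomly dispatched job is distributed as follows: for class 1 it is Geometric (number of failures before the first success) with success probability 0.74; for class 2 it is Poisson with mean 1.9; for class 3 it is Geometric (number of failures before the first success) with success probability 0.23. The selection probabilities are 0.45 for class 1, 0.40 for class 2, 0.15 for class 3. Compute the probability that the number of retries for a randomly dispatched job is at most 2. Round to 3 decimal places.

Conditional on each class, P(X ≤ 2): 1: 0.982424; 2: 0.70372; 3: 0.543467.
By total probability, P(X ≤ 2) = 0.45·0.982424 + 0.4·0.70372 + 0.15·0.543467 = 0.805099.

0.805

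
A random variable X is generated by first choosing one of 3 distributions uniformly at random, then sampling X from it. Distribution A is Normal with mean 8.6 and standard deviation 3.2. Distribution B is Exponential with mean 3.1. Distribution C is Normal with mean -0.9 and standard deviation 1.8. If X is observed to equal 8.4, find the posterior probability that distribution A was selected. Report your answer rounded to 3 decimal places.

Likelihoods f(8.4 | ·): A: 0.124426; B: 0.0214704; C: 3.54008e-07.
Posterior ∝ prior × likelihood. Numerator for A: 0.333333·0.124426 = 0.0414754.
Normalizing constant: 0.333333·0.124426 + 0.333333·0.0214704 + 0.333333·3.54008e-07 = 0.0486323.
P(A | observation) = 0.0414754 / 0.0486323 = 0.852836.

0.853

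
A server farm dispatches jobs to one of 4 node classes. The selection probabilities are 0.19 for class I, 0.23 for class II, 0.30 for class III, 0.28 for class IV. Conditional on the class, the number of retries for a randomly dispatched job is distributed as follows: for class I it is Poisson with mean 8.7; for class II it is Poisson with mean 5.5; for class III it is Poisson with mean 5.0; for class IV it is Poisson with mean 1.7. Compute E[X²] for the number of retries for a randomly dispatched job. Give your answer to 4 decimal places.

34.5418

For each component E[X²] = Var + (mean)², giving I: 84.39; II: 35.75; III: 30; IV: 4.59.
Overall E[X²] = 0.19·84.39 + 0.23·35.75 + 0.3·30 + 0.28·4.59 = 34.5418.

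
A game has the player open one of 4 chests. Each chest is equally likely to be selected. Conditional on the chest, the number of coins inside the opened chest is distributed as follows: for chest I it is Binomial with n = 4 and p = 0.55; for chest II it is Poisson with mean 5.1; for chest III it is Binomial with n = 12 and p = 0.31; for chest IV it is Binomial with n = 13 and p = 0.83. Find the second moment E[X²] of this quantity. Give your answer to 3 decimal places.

For each component E[X²] = Var + (mean)², giving I: 5.83; II: 31.11; III: 16.4052; IV: 118.258.
Overall E[X²] = 0.25·5.83 + 0.25·31.11 + 0.25·16.4052 + 0.25·118.258 = 42.9009.

42.901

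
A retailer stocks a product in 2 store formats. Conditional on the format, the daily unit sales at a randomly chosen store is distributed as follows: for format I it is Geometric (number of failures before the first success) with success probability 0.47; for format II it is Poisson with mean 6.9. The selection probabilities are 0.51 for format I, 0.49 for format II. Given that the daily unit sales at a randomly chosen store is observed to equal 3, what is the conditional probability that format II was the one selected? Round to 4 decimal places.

0.4311

Likelihoods P(X=3 | ·): I: 0.0699722; II: 0.0551778.
Posterior ∝ prior × likelihood. Numerator for II: 0.49·0.0551778 = 0.0270371.
Normalizing constant: 0.51·0.0699722 + 0.49·0.0551778 = 0.0627229.
P(II | observation) = 0.0270371 / 0.0627229 = 0.431056.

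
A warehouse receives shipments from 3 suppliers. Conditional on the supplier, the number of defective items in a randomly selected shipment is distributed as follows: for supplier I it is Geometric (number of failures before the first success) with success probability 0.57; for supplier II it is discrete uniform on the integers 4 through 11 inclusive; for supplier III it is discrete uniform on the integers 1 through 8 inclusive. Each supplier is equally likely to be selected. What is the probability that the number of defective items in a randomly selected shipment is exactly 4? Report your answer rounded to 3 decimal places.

0.090

Conditional on each supplier, P(X = 4): I: 0.0194872; II: 0.125; III: 0.125.
By total probability, P(X = 4) = 0.333333·0.0194872 + 0.333333·0.125 + 0.333333·0.125 = 0.0898291.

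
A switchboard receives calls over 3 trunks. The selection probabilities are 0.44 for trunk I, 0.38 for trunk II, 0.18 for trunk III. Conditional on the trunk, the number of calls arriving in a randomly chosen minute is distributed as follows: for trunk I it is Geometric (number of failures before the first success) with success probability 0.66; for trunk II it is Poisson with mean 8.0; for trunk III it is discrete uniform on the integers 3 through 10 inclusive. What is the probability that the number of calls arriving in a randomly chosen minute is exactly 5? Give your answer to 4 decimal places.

Conditional on each trunk, P(X = 5): I: 0.00299874; II: 0.0916037; III: 0.125.
By total probability, P(X = 5) = 0.44·0.00299874 + 0.38·0.0916037 + 0.18·0.125 = 0.0586288.

0.0586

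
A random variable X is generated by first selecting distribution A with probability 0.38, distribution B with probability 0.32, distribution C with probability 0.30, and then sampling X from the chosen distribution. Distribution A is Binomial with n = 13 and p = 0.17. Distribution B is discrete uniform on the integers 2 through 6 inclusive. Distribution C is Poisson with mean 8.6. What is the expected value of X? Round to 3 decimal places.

Component means — A: 2.21; B: 4; C: 8.6.
E[X] = 0.38·2.21 + 0.32·4 + 0.3·8.6 = 4.6998.

4.700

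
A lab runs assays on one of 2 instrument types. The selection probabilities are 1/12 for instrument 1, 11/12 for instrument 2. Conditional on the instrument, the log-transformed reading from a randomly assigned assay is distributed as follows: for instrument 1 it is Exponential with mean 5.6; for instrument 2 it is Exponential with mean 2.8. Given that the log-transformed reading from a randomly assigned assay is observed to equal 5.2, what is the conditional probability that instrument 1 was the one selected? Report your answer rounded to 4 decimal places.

Likelihoods f(5.2 | ·): 1: 0.0705567; 2: 0.0557564.
Posterior ∝ prior × likelihood. Numerator for 1: 0.0833333·0.0705567 = 0.00587973.
Normalizing constant: 0.0833333·0.0705567 + 0.916667·0.0557564 = 0.0569898.
P(1 | observation) = 0.00587973 / 0.0569898 = 0.103172.

0.1032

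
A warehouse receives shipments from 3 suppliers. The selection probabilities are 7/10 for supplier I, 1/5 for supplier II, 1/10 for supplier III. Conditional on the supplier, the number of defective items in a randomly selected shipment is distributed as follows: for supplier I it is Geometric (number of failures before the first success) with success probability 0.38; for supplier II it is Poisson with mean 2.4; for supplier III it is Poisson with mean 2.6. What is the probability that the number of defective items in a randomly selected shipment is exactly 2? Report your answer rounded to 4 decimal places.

Conditional on each supplier, P(X = 2): I: 0.146072; II: 0.261268; III: 0.251045.
By total probability, P(X = 2) = 0.7·0.146072 + 0.2·0.261268 + 0.1·0.251045 = 0.179608.

0.1796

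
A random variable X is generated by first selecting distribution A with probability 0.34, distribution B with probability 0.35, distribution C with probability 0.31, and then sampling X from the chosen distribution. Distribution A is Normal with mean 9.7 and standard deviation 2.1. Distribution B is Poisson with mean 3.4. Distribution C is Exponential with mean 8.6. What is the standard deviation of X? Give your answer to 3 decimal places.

5.779

Per component, A: μ=9.7, E[X²]=98.5; B: μ=3.4, E[X²]=14.96; C: μ=8.6, E[X²]=147.92.
E[X] = 0.34·9.7 + 0.35·3.4 + 0.31·8.6 = 7.154.
E[X²] = 0.34·98.5 + 0.35·14.96 + 0.31·147.92 = 84.5812.
Var(X) = E[X²] − (E[X])² = 84.5812 − 51.1797 = 33.4015.
SD(X) = √33.4015 = 5.7794.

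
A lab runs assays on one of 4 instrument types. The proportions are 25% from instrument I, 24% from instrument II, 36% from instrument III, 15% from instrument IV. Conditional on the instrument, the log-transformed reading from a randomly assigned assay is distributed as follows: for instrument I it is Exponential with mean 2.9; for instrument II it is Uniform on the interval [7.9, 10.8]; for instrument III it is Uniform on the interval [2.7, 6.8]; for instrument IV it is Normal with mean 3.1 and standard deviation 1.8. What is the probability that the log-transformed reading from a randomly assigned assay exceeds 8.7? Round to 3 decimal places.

Conditional on each instrument, P(X > 8.7): I: 0.0497871; II: 0.724138; III: 0; IV: 0.000931924.
By total probability, P(X > 8.7) = 0.25·0.0497871 + 0.24·0.724138 + 0.36·0 + 0.15·0.000931924 = 0.18638.

0.186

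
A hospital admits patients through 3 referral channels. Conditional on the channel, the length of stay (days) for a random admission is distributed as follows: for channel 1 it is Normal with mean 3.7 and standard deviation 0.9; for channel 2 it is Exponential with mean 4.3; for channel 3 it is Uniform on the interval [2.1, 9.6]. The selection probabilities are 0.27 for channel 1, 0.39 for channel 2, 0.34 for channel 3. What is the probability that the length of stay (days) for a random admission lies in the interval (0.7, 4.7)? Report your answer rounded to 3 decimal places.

Conditional on each channel, P(0.7 < X < 4.7): 1: 0.866311; 2: 0.514567; 3: 0.346667.
By total probability, P(0.7 < X < 4.7) = 0.27·0.866311 + 0.39·0.514567 + 0.34·0.346667 = 0.552452.

0.552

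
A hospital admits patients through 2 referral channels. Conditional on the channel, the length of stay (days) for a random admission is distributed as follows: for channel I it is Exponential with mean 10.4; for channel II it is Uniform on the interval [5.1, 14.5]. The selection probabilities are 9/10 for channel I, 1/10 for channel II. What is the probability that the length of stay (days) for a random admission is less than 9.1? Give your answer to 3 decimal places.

Conditional on each channel, P(X < 9.1): I: 0.583138; II: 0.425532.
By total probability, P(X < 9.1) = 0.9·0.583138 + 0.1·0.425532 = 0.567377.

0.567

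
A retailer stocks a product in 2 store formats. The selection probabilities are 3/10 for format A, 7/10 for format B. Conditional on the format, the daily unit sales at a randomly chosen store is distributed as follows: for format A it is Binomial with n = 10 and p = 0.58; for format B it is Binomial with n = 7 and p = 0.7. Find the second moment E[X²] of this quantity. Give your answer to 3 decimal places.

For each component E[X²] = Var + (mean)², giving A: 36.076; B: 25.48.
Overall E[X²] = 0.3·36.076 + 0.7·25.48 = 28.6588.

28.659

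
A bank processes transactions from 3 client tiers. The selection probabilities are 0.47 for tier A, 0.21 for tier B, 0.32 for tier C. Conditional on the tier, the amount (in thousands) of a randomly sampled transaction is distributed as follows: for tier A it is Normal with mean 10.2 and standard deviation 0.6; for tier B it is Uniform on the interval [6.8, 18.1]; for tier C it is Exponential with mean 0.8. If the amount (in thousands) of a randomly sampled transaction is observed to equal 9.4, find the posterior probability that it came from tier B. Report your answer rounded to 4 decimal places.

Likelihoods f(9.4 | ·): A: 0.27335; B: 0.0884956; C: 9.86166e-06.
Posterior ∝ prior × likelihood. Numerator for B: 0.21·0.0884956 = 0.0185841.
Normalizing constant: 0.47·0.27335 + 0.21·0.0884956 + 0.32·9.86166e-06 = 0.147062.
P(B | observation) = 0.0185841 / 0.147062 = 0.126369.

0.1264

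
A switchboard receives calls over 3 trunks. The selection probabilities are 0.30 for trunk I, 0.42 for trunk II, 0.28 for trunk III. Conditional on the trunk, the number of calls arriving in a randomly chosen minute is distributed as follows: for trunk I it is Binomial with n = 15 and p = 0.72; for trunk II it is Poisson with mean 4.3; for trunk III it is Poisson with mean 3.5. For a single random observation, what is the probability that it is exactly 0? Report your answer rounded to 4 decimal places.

0.0142

Conditional on each trunk, P(X = 0): I: 5.09766e-09; II: 0.0135686; III: 0.0301974.
By total probability, P(X = 0) = 0.3·5.09766e-09 + 0.42·0.0135686 + 0.28·0.0301974 = 0.0141541.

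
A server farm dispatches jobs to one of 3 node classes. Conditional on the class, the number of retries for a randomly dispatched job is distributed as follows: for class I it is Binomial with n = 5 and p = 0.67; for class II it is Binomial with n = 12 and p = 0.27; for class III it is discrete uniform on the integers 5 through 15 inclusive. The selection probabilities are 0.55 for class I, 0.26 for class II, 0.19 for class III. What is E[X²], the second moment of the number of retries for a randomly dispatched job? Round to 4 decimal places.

31.0247

For each component E[X²] = Var + (mean)², giving I: 12.328; II: 12.8628; III: 110.
Overall E[X²] = 0.55·12.328 + 0.26·12.8628 + 0.19·110 = 31.0247.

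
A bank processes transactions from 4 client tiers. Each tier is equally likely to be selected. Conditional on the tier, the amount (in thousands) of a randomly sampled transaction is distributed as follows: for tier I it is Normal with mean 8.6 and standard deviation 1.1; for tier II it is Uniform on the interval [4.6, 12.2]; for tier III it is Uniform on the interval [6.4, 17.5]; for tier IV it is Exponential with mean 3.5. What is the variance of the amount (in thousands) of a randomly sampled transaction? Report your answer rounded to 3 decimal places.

Per component, I: μ=8.6, E[X²]=75.17; II: μ=8.4, E[X²]=75.3733; III: μ=11.95, E[X²]=153.07; IV: μ=3.5, E[X²]=24.5.
E[X] = 0.25·8.6 + 0.25·8.4 + 0.25·11.95 + 0.25·3.5 = 8.1125.
E[X²] = 0.25·75.17 + 0.25·75.3733 + 0.25·153.07 + 0.25·24.5 = 82.0283.
Var(X) = E[X²] − (E[X])² = 82.0283 − 65.8127 = 16.2157.

16.216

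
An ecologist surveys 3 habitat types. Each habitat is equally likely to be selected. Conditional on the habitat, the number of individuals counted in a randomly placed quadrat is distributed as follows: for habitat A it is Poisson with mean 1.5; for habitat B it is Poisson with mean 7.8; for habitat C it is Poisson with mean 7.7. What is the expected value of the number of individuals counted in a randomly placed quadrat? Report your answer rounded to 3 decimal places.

Component means — A: 1.5; B: 7.8; C: 7.7.
E[X] = 0.333333·1.5 + 0.333333·7.8 + 0.333333·7.7 = 5.66667.

5.667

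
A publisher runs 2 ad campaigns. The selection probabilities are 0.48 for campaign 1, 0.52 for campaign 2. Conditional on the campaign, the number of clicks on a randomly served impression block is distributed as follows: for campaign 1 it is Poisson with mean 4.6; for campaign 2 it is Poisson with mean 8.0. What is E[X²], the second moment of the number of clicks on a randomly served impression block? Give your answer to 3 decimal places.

For each component E[X²] = Var + (mean)², giving 1: 25.76; 2: 72.
Overall E[X²] = 0.48·25.76 + 0.52·72 = 49.8048.

49.805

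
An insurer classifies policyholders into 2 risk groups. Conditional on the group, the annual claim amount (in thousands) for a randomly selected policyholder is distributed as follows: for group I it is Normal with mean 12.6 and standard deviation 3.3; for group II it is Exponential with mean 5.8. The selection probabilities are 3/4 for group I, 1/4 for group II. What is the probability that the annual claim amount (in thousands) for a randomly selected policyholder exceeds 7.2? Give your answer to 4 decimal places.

Conditional on each group, P(X > 7.2): I: 0.949118; II: 0.288985.
By total probability, P(X > 7.2) = 0.75·0.949118 + 0.25·0.288985 = 0.784085.

0.7841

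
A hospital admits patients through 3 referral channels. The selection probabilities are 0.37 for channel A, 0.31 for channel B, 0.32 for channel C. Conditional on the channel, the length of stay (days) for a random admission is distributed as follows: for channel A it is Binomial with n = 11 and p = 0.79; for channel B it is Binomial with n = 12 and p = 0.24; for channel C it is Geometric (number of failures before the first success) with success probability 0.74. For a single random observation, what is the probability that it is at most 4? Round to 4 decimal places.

0.5879

Conditional on each channel, P(X ≤ 4): A: 0.00265148; B: 0.862306; C: 0.998812.
By total probability, P(X ≤ 4) = 0.37·0.00265148 + 0.31·0.862306 + 0.32·0.998812 = 0.587916.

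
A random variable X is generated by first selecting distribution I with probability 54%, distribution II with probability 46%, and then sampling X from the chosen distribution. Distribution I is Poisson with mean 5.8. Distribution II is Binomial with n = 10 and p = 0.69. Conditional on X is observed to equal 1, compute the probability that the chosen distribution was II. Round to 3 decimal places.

Likelihoods P(X=1 | ·): I: 0.0175598; II: 0.000182433.
Posterior ∝ prior × likelihood. Numerator for II: 0.46·0.000182433 = 8.39194e-05.
Normalizing constant: 0.54·0.0175598 + 0.46·0.000182433 = 0.00956622.
P(II | observation) = 8.39194e-05 / 0.00956622 = 0.00877247.

0.009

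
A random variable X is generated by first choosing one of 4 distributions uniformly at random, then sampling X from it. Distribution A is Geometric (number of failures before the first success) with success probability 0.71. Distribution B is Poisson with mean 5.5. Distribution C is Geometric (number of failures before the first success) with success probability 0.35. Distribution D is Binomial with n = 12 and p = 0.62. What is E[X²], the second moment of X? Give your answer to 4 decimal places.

For each component E[X²] = Var + (mean)², giving A: 0.742115; B: 35.75; C: 8.7551; D: 58.1808.
Overall E[X²] = 0.25·0.742115 + 0.25·35.75 + 0.25·8.7551 + 0.25·58.1808 = 25.857.

25.8570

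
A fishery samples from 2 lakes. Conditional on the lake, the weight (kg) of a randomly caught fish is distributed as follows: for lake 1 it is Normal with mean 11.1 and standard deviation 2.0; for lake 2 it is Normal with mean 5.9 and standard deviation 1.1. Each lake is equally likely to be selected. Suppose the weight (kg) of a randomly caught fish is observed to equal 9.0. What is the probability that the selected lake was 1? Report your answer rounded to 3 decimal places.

0.944

Likelihoods f(9.0 | ·): 1: 0.114941; 2: 0.00683757.
Posterior ∝ prior × likelihood. Numerator for 1: 0.5·0.114941 = 0.0574705.
Normalizing constant: 0.5·0.114941 + 0.5·0.00683757 = 0.0608893.
P(1 | observation) = 0.0574705 / 0.0608893 = 0.943852.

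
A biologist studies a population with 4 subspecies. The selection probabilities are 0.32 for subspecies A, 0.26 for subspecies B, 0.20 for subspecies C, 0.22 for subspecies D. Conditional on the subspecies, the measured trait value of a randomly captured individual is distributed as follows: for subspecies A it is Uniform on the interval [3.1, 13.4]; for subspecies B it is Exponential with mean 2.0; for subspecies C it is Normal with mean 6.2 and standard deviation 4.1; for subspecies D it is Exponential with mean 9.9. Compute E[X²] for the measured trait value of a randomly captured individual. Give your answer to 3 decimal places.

80.863

For each component E[X²] = Var + (mean)², giving A: 76.9033; B: 8; C: 55.25; D: 196.02.
Overall E[X²] = 0.32·76.9033 + 0.26·8 + 0.2·55.25 + 0.22·196.02 = 80.8635.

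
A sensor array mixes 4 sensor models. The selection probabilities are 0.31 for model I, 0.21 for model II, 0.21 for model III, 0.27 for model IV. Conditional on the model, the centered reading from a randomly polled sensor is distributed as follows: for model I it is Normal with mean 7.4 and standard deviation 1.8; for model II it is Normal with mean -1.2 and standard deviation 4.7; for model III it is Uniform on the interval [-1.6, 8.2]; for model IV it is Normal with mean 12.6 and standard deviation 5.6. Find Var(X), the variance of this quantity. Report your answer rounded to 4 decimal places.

Per component, I: μ=7.4, E[X²]=58; II: μ=-1.2, E[X²]=23.53; III: μ=3.3, E[X²]=18.8933; IV: μ=12.6, E[X²]=190.12.
E[X] = 0.31·7.4 + 0.21·-1.2 + 0.21·3.3 + 0.27·12.6 = 6.137.
E[X²] = 0.31·58 + 0.21·23.53 + 0.21·18.8933 + 0.27·190.12 = 78.2213.
Var(X) = E[X²] − (E[X])² = 78.2213 − 37.6628 = 40.5585.

40.5585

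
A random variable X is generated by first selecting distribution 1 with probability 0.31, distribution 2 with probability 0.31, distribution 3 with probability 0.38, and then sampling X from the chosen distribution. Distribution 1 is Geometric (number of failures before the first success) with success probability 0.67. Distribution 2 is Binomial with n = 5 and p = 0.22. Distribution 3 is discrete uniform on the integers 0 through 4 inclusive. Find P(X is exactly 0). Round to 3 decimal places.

0.373

Conditional on each component, P(X = 0): 1: 0.67; 2: 0.288717; 3: 0.2.
By total probability, P(X = 0) = 0.31·0.67 + 0.31·0.288717 + 0.38·0.2 = 0.373202.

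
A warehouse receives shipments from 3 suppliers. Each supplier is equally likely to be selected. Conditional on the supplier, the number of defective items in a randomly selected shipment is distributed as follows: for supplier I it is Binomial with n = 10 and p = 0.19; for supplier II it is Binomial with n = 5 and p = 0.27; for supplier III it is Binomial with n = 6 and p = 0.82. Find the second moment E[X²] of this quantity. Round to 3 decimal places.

11.016

For each component E[X²] = Var + (mean)², giving I: 5.149; II: 2.808; III: 25.092.
Overall E[X²] = 0.333333·5.149 + 0.333333·2.808 + 0.333333·25.092 = 11.0163.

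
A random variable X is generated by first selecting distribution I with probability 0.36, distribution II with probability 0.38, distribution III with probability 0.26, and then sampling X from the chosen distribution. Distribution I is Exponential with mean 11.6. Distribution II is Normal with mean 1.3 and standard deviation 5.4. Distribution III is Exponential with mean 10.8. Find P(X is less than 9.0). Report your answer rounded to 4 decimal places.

Conditional on each component, P(X < 9.0): I: 0.539693; II: 0.923055; III: 0.565402.
By total probability, P(X < 9.0) = 0.36·0.539693 + 0.38·0.923055 + 0.26·0.565402 = 0.692055.

0.6921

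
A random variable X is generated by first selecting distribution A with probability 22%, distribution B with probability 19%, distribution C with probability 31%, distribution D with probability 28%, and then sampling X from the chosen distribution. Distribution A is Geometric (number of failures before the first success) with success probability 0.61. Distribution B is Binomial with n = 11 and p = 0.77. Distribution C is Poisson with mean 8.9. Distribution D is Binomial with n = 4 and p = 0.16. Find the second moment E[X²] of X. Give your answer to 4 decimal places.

41.9007

For each component E[X²] = Var + (mean)², giving A: 1.45687; B: 73.689; C: 88.11; D: 0.9472.
Overall E[X²] = 0.22·1.45687 + 0.19·73.689 + 0.31·88.11 + 0.28·0.9472 = 41.9007.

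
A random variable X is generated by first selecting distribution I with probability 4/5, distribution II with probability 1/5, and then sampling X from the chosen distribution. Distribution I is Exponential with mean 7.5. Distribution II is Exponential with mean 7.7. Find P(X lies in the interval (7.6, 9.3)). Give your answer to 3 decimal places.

Conditional on each component, P(7.6 < X < 9.3): I: 0.0736227; II: 0.0738319.
By total probability, P(7.6 < X < 9.3) = 0.8·0.0736227 + 0.2·0.0738319 = 0.0736646.

0.074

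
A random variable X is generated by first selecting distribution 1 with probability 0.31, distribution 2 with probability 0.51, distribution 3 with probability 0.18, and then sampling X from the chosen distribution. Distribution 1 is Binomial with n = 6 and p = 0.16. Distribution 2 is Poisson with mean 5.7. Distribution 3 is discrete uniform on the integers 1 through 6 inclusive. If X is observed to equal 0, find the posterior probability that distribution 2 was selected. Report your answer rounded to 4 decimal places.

Likelihoods P(X=0 | ·): 1: 0.351298; 2: 0.00334597; 3: 0.
Posterior ∝ prior × likelihood. Numerator for 2: 0.51·0.00334597 = 0.00170644.
Normalizing constant: 0.31·0.351298 + 0.51·0.00334597 + 0.18·0 = 0.110609.
P(2 | observation) = 0.00170644 / 0.110609 = 0.0154277.

0.0154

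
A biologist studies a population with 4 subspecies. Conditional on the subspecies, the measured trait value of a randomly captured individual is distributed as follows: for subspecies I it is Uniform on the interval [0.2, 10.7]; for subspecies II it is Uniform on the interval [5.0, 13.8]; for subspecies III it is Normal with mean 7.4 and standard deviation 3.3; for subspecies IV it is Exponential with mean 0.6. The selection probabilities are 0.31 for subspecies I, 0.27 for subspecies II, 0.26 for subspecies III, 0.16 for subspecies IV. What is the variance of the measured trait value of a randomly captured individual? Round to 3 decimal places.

15.808

Per component, I: μ=5.45, E[X²]=38.89; II: μ=9.4, E[X²]=94.8133; III: μ=7.4, E[X²]=65.65; IV: μ=0.6, E[X²]=0.72.
E[X] = 0.31·5.45 + 0.27·9.4 + 0.26·7.4 + 0.16·0.6 = 6.2475.
E[X²] = 0.31·38.89 + 0.27·94.8133 + 0.26·65.65 + 0.16·0.72 = 54.8397.
Var(X) = E[X²] − (E[X])² = 54.8397 − 39.0313 = 15.8084.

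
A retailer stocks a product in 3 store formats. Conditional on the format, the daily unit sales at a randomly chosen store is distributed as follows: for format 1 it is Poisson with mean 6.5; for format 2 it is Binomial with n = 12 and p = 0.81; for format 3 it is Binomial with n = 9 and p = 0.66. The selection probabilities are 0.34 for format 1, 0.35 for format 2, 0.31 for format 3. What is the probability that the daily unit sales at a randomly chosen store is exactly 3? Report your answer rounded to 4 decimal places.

Conditional on each format, P(X = 3): 1: 0.0688137; 2: 3.77277e-05; 3: 0.0373065.
By total probability, P(X = 3) = 0.34·0.0688137 + 0.35·3.77277e-05 + 0.31·0.0373065 = 0.0349749.

0.0350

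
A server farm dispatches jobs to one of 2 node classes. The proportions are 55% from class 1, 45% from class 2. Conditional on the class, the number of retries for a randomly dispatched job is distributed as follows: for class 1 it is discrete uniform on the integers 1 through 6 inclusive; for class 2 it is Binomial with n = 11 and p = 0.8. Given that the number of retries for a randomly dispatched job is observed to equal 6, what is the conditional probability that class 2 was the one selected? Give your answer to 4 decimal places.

0.1598

Likelihoods P(X=6 | ·): 1: 0.166667; 2: 0.0387554.
Posterior ∝ prior × likelihood. Numerator for 2: 0.45·0.0387554 = 0.0174399.
Normalizing constant: 0.55·0.166667 + 0.45·0.0387554 = 0.109107.
P(2 | observation) = 0.0174399 / 0.109107 = 0.159843.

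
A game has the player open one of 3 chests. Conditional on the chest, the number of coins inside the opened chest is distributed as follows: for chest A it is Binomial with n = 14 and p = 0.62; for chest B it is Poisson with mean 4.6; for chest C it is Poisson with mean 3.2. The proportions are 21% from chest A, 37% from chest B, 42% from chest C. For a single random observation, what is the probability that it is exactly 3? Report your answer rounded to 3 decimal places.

Conditional on each chest, P(X = 3): A: 0.00206965; B: 0.163068; C: 0.222616.
By total probability, P(X = 3) = 0.21·0.00206965 + 0.37·0.163068 + 0.42·0.222616 = 0.154268.

0.154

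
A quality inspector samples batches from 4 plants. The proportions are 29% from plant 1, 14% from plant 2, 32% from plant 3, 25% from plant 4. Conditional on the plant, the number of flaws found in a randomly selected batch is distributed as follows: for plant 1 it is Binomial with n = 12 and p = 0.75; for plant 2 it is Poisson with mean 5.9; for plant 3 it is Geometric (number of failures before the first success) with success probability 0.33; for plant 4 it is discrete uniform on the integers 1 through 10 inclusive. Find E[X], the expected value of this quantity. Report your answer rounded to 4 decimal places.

Component means — 1: 9; 2: 5.9; 3: 2.0303; 4: 5.5.
E[X] = 0.29·9 + 0.14·5.9 + 0.32·2.0303 + 0.25·5.5 = 5.4607.

5.4607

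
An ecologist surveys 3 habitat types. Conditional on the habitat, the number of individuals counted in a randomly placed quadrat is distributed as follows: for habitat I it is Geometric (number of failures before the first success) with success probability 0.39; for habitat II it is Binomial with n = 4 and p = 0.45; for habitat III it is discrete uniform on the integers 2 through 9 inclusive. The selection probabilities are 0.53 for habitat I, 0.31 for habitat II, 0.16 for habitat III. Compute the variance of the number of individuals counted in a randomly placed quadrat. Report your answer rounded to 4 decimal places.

Per component, I: μ=1.5641, E[X²]=6.45694; II: μ=1.8, E[X²]=4.23; III: μ=5.5, E[X²]=35.5.
E[X] = 0.53·1.5641 + 0.31·1.8 + 0.16·5.5 = 2.26697.
E[X²] = 0.53·6.45694 + 0.31·4.23 + 0.16·35.5 = 10.4135.
Var(X) = E[X²] − (E[X])² = 10.4135 − 5.13917 = 5.2743.

5.2743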